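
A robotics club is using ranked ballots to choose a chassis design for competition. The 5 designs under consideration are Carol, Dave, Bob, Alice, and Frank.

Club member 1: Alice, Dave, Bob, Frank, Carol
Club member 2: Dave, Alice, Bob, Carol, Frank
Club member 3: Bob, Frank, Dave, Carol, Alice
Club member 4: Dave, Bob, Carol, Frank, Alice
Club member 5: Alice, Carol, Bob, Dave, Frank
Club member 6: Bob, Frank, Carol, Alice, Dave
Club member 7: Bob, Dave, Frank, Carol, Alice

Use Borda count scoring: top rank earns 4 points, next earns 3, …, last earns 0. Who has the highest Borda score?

Borda scores:
  Carol: 0 + 1 + 1 + 2 + 3 + 2 + 1 = 10
  Dave: 3 + 4 + 2 + 4 + 1 + 0 + 3 = 17
  Bob: 2 + 2 + 4 + 3 + 2 + 4 + 4 = 21
  Alice: 4 + 3 + 0 + 0 + 4 + 1 + 0 = 12
  Frank: 1 + 0 + 3 + 1 + 0 + 3 + 2 = 10
Bob has the highest total.

Bob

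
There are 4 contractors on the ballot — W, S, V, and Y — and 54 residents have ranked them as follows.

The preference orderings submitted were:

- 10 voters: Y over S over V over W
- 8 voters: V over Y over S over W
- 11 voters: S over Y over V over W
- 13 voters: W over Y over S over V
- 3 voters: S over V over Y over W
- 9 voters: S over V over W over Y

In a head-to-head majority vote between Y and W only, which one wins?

Y

Ballots ranking Y above W: 10+8+11+3 = 32.
Ballots ranking W above Y: 13+9 = 22.
Y wins the head-to-head, 32–22.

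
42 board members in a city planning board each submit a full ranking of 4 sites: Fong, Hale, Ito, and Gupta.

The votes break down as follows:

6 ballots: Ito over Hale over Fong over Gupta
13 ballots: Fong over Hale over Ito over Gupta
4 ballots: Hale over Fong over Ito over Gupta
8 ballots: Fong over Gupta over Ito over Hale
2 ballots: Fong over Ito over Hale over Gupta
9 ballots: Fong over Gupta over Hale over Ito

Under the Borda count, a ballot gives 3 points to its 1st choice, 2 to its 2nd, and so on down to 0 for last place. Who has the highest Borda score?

Fong

Borda scores:
  Fong: 6·1 + 13·3 + 4·2 + 8·3 + 2·3 + 9·3 = 110
  Hale: 6·2 + 13·2 + 4·3 + 8·0 + 2·1 + 9·1 = 61
  Ito: 6·3 + 13·1 + 4·1 + 8·1 + 2·2 + 9·0 = 47
  Gupta: 6·0 + 13·0 + 4·0 + 8·2 + 2·0 + 9·2 = 34
Fong has the highest total.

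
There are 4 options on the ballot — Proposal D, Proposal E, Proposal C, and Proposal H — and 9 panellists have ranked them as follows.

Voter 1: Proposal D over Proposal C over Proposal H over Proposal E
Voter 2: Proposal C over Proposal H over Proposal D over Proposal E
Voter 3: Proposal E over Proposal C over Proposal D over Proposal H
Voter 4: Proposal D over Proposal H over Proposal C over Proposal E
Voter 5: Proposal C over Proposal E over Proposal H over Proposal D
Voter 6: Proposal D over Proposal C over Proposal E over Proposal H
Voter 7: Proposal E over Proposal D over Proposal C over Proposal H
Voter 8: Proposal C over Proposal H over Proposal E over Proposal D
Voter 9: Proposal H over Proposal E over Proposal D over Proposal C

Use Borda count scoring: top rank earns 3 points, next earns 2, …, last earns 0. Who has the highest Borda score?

Proposal C

Borda scores:
  Proposal D: 3 + 1 + 1 + 3 + 0 + 3 + 2 + 0 + 1 = 14
  Proposal E: 0 + 0 + 3 + 0 + 2 + 1 + 3 + 1 + 2 = 12
  Proposal C: 2 + 3 + 2 + 1 + 3 + 2 + 1 + 3 + 0 = 17
  Proposal H: 1 + 2 + 0 + 2 + 1 + 0 + 0 + 2 + 3 = 11
Proposal C has the highest total.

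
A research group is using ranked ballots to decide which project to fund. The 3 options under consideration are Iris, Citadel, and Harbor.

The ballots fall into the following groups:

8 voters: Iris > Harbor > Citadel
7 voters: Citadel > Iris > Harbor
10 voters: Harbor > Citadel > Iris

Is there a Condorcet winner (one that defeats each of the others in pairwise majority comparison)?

Head-to-head results (25 voters total):
Iris vs Citadel: Citadel wins 17–8.
Iris vs Harbor: Iris wins 15–10.
Citadel vs Harbor: Harbor wins 18–7.
No candidate beats all others: Iris beats Harbor beats Citadel beats Iris, a majority cycle.

No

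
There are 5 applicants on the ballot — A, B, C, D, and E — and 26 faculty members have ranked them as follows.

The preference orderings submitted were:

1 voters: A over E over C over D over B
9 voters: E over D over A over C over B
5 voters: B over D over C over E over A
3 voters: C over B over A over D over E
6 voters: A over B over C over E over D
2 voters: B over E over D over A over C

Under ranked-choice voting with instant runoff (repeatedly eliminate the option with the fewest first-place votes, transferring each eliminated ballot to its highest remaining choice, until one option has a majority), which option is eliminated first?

D

Round 1: E 9, A 7, B 7, C 3, D 0. D has the fewest and is eliminated.
Round 2: E 9, A 7, B 7, C 3. C has the fewest and is eliminated.
Round 3: B 10, E 9, A 7. A has the fewest and is eliminated.
Round 4: B 16, E 10. B has a majority.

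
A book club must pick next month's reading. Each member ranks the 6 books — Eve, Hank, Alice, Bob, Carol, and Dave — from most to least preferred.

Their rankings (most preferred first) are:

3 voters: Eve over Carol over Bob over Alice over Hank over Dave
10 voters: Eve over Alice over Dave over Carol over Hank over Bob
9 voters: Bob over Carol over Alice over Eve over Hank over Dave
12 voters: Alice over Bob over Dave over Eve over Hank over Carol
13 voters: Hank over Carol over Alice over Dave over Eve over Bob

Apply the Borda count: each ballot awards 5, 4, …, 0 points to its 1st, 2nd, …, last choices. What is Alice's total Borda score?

Borda scores:
  Eve: 3·5 + 10·5 + 9·2 + 12·2 + 13·1 = 120
  Hank: 3·1 + 10·1 + 9·1 + 12·1 + 13·5 = 99
  Alice: 3·2 + 10·4 + 9·3 + 12·5 + 13·3 = 172
  Bob: 3·3 + 10·0 + 9·5 + 12·4 + 13·0 = 102
  Carol: 3·4 + 10·2 + 9·4 + 12·0 + 13·4 = 120
  Dave: 3·0 + 10·3 + 9·0 + 12·3 + 13·2 = 92

172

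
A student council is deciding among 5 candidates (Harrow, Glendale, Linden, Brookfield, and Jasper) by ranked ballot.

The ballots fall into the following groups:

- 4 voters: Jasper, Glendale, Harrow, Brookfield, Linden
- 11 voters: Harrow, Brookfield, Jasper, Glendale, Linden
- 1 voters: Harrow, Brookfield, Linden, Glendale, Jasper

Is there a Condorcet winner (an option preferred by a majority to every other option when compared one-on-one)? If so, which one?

Head-to-head results (16 voters total):
Harrow vs Glendale: Harrow wins 12–4.
Harrow vs Linden: Harrow wins 16–0.
Harrow vs Brookfield: Harrow wins 16–0.
Harrow vs Jasper: Harrow wins 12–4.
Glendale vs Linden: Glendale wins 15–1.
Glendale vs Brookfield: Brookfield wins 12–4.
Glendale vs Jasper: Jasper wins 15–1.
Linden vs Brookfield: Brookfield wins 16–0.
Linden vs Jasper: Jasper wins 15–1.
Brookfield vs Jasper: Brookfield wins 12–4.
Harrow beats each rival — Glendale (12–4), Linden (16–0), Brookfield (16–0), Jasper (12–4) — so Harrow is the Condorcet winner.

Harrow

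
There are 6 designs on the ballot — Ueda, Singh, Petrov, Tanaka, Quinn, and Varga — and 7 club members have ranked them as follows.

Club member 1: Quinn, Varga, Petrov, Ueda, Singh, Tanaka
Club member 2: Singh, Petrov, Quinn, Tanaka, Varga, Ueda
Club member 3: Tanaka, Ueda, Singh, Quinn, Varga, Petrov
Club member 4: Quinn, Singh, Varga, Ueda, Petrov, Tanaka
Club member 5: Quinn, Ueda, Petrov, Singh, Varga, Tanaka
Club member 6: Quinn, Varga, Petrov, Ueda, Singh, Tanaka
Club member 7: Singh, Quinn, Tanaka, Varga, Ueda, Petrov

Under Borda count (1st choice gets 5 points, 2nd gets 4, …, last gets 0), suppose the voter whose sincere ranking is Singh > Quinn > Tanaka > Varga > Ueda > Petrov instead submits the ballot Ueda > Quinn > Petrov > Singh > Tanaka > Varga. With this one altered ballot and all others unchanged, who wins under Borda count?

Borda totals with the altered ballot: Ueda 19, Singh 18, Petrov 17, Tanaka 8, Quinn 29, Varga 14.
The winner is unchanged: still Quinn.

Quinn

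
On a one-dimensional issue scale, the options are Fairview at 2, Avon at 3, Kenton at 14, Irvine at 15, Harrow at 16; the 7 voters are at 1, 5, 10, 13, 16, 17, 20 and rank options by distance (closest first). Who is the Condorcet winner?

With single-peaked preferences on a line, the Condorcet winner is the candidate closest to the median voter.
The median voter (position 13) is closest to Kenton at 14.
Check: Kenton vs Harrow — voters closer to Kenton: 4 of 7.

Kenton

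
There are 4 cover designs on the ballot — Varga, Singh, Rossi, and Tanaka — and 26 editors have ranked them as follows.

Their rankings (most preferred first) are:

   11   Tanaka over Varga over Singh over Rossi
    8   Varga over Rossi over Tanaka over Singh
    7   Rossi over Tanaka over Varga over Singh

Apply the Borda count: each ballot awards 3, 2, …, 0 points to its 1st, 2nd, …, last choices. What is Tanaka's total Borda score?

55

Borda scores:
  Varga: 11·2 + 8·3 + 7·1 = 53
  Singh: 11·1 + 8·0 + 7·0 = 11
  Rossi: 11·0 + 8·2 + 7·3 = 37
  Tanaka: 11·3 + 8·1 + 7·2 = 55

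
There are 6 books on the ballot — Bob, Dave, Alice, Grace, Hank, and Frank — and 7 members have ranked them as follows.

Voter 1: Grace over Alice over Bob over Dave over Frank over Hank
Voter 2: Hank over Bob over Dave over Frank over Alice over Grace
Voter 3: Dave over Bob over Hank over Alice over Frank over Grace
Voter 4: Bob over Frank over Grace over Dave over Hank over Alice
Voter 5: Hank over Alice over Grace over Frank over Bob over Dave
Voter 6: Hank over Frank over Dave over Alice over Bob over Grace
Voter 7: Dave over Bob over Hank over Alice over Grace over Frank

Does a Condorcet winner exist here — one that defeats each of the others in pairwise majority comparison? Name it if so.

Bob

Head-to-head results (7 voters total):
Bob vs Dave: Bob wins 4–3.
Bob vs Alice: Bob wins 4–3.
Bob vs Grace: Bob wins 5–2.
Bob vs Hank: Bob wins 4–3.
Bob vs Frank: Bob wins 5–2.
Dave vs Alice: Dave wins 5–2.
Dave vs Grace: Dave wins 4–3.
Dave vs Hank: Dave wins 4–3.
Dave vs Frank: Dave wins 4–3.
Alice vs Grace: Alice wins 5–2.
Alice vs Hank: Hank wins 6–1.
Alice vs Frank: Alice wins 4–3.
Grace vs Hank: Hank wins 5–2.
Grace vs Frank: Frank wins 4–3.
Hank vs Frank: Hank wins 5–2.
Bob beats each rival — Dave (4–3), Alice (4–3), Grace (5–2), Hank (4–3), Frank (5–2) — so Bob is the Condorcet winner.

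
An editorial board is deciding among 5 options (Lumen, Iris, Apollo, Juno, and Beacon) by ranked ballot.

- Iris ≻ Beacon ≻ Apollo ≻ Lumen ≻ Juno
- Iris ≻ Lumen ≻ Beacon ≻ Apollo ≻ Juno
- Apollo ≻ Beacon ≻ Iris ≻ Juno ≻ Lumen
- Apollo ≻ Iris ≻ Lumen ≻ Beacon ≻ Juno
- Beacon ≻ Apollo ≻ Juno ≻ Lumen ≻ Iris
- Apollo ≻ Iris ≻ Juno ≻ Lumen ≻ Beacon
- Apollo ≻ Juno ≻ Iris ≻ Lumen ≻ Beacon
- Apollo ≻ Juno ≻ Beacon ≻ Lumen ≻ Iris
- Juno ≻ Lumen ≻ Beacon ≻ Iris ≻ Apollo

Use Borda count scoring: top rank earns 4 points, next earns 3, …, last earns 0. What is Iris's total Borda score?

Borda scores:
  Lumen: 1 + 3 + 0 + 2 + 1 + 1 + 1 + 1 + 3 = 13
  Iris: 4 + 4 + 2 + 3 + 0 + 3 + 2 + 0 + 1 = 19
  Apollo: 2 + 1 + 4 + 4 + 3 + 4 + 4 + 4 + 0 = 26
  Juno: 0 + 0 + 1 + 0 + 2 + 2 + 3 + 3 + 4 = 15
  Beacon: 3 + 2 + 3 + 1 + 4 + 0 + 0 + 2 + 2 = 17

19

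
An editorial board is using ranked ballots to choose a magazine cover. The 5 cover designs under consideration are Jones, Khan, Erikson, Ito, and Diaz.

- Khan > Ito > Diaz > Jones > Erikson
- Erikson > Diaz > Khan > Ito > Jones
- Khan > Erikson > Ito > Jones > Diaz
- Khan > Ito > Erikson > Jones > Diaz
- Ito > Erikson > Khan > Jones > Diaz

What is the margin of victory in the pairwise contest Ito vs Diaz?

Ballots ranking Ito above Diaz: 4.
Ballots ranking Diaz above Ito: 1.
Ito wins 4–1, a margin of 3.

3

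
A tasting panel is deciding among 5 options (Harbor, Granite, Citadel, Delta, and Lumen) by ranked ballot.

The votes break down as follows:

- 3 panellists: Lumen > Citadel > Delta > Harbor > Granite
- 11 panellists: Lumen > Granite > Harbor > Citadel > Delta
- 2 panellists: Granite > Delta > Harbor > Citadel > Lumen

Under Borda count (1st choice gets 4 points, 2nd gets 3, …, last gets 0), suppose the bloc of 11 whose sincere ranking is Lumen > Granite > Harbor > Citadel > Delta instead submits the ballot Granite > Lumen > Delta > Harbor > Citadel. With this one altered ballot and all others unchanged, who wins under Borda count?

Borda totals with the altered ballot: Harbor 18, Granite 52, Citadel 11, Delta 34, Lumen 45.
The switch changes the winner from Lumen to Granite.

Granite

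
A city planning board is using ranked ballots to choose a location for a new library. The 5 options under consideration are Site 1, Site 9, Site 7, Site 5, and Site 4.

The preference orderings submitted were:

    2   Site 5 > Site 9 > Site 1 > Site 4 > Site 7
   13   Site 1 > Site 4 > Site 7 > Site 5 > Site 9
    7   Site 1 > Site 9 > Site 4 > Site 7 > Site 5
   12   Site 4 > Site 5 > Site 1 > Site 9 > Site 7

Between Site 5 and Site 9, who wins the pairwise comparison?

Site 5

Ballots ranking Site 5 above Site 9: 2+13+12 = 27.
Ballots ranking Site 9 above Site 5: 7.
Site 5 wins the head-to-head, 27–7.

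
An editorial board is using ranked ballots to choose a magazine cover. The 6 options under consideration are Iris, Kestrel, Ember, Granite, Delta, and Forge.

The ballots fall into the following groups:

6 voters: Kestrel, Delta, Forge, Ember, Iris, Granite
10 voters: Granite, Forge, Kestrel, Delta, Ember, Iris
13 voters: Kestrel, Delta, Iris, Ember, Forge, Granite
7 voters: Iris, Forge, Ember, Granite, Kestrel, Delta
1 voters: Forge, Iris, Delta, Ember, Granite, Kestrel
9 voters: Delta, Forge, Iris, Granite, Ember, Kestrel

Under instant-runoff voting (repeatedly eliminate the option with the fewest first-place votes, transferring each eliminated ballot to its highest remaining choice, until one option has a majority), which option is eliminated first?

Round 1: Kestrel 19, Granite 10, Delta 9, Iris 7, Forge 1, Ember 0. Ember has the fewest and is eliminated.
Round 2: Kestrel 19, Granite 10, Delta 9, Iris 7, Forge 1. Forge has the fewest and is eliminated.
Round 3: Kestrel 19, Granite 10, Delta 9, Iris 8. Iris has the fewest and is eliminated.
Round 4: Kestrel 19, Granite 17, Delta 10. Delta has the fewest and is eliminated.
Round 5: Granite 27, Kestrel 19. Granite has a majority.

Ember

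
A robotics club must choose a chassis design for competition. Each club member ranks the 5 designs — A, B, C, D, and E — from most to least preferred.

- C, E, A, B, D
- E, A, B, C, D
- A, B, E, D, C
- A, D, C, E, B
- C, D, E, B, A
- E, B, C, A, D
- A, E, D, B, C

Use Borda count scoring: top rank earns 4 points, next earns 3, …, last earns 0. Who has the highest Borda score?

Borda scores:
  A: 2 + 3 + 4 + 4 + 0 + 1 + 4 = 18
  B: 1 + 2 + 3 + 0 + 1 + 3 + 1 = 11
  C: 4 + 1 + 0 + 2 + 4 + 2 + 0 = 13
  D: 0 + 0 + 1 + 3 + 3 + 0 + 2 = 9
  E: 3 + 4 + 2 + 1 + 2 + 4 + 3 = 19
E has the highest total.

E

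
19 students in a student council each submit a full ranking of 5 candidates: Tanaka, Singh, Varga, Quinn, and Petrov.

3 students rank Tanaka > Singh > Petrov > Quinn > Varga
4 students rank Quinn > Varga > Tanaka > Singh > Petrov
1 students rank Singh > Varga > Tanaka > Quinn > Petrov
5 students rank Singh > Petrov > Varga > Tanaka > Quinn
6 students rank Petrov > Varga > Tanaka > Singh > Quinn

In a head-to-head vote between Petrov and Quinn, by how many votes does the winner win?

9

Ballots ranking Petrov above Quinn: 3+5+6 = 14.
Ballots ranking Quinn above Petrov: 4+1 = 5.
Petrov wins 14–5, a margin of 9.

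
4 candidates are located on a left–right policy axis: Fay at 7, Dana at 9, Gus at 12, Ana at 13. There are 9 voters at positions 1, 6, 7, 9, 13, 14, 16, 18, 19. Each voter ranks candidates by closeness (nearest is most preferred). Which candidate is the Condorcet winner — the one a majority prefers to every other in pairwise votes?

With single-peaked preferences on a line, the Condorcet winner is the candidate closest to the median voter.
The median voter (position 13) is closest to Ana at 13.
Check: Ana vs Fay — voters closer to Ana: 5 of 9.

Ana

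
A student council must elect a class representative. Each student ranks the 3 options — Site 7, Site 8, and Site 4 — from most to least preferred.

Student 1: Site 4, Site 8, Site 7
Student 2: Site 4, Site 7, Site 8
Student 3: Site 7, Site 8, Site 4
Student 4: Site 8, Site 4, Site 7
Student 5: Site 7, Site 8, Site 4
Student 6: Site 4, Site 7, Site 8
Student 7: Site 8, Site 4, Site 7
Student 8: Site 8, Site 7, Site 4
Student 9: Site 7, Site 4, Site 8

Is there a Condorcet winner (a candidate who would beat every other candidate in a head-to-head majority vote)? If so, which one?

Head-to-head results (9 voters total):
Site 7 vs Site 8: Site 7 wins 5–4.
Site 7 vs Site 4: Site 4 wins 5–4.
Site 8 vs Site 4: Site 8 wins 5–4.
No candidate beats all others: Site 7 beats Site 8 beats Site 4 beats Site 7, a majority cycle.

No Condorcet winner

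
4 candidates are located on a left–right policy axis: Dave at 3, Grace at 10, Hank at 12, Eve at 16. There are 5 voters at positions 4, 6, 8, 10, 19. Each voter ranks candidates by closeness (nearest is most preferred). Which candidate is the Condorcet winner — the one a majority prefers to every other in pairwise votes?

With single-peaked preferences on a line, the Condorcet winner is the candidate closest to the median voter.
The median voter (position 8) is closest to Grace at 10.
Check: Grace vs Hank — voters closer to Grace: 4 of 5.

Grace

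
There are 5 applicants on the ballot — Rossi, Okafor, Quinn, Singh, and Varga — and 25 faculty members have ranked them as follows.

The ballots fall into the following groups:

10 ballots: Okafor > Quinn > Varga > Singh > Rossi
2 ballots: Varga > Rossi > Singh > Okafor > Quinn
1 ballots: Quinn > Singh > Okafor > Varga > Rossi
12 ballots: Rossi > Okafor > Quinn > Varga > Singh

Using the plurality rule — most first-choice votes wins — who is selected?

Rossi

First-place vote totals:
  Rossi: 12
  Okafor: 10
  Quinn: 1
  Singh: 0
  Varga: 2
Rossi has the most first-place votes.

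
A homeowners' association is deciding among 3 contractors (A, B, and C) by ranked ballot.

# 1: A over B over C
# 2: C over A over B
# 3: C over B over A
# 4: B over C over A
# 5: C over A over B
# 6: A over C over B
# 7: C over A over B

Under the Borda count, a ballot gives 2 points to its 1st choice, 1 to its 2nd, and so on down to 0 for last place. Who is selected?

C

Borda scores:
  A: 2 + 1 + 0 + 0 + 1 + 2 + 1 = 7
  B: 1 + 0 + 1 + 2 + 0 + 0 + 0 = 4
  C: 0 + 2 + 2 + 1 + 2 + 1 + 2 = 10
C has the highest total.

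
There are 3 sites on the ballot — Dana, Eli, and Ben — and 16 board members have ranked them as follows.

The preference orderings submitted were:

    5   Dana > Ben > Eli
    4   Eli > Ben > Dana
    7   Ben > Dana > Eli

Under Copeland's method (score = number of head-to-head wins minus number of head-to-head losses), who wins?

Pairwise results:
  Dana vs Eli: Dana wins 12–4.
  Dana vs Ben: Ben wins 11–5.
  Eli vs Ben: Ben wins 12–4.
Copeland scores (wins − losses):
  Dana: 1 − 1 = 0
  Eli: 0 − 2 = -2
  Ben: 2 − 0 = 2
Ben has the best Copeland score.

Ben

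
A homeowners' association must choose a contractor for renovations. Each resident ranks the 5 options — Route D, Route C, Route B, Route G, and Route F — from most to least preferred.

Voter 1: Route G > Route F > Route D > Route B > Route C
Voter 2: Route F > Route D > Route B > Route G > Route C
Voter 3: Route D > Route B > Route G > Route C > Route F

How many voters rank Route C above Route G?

Ballots ranking Route C above Route G: 0.
Ballots ranking Route G above Route C: 3.
So 0 of 3 voters prefer Route C to Route G.

0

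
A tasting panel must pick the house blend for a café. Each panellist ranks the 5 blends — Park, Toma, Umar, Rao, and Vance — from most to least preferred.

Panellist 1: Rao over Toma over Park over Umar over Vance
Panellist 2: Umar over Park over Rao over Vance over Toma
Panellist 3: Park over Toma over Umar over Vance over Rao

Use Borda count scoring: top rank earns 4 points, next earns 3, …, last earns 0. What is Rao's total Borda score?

6

Borda scores:
  Park: 2 + 3 + 4 = 9
  Toma: 3 + 0 + 3 = 6
  Umar: 1 + 4 + 2 = 7
  Rao: 4 + 2 + 0 = 6
  Vance: 0 + 1 + 1 = 2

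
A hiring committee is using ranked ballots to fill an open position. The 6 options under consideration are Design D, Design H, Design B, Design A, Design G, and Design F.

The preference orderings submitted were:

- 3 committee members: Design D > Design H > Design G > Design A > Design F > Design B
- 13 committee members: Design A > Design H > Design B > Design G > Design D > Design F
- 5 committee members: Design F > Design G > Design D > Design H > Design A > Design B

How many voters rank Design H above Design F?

16

Ballots ranking Design H above Design F: 3+13 = 16.
Ballots ranking Design F above Design H: 5.
So 16 of 21 voters prefer Design H to Design F.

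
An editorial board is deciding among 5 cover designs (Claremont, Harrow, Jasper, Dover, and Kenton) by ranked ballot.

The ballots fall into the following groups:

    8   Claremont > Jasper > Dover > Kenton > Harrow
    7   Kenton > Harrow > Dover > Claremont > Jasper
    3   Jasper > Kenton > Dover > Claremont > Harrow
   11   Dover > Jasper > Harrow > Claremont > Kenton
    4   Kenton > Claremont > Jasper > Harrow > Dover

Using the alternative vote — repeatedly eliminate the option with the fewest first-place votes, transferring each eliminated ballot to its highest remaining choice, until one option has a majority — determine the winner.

Dover

Round 1: Dover 11, Kenton 11, Claremont 8, Jasper 3, Harrow 0. Harrow has the fewest and is eliminated.
Round 2: Dover 11, Kenton 11, Claremont 8, Jasper 3. Jasper has the fewest and is eliminated.
Round 3: Kenton 14, Dover 11, Claremont 8. Claremont has the fewest and is eliminated.
Round 4: Dover 19, Kenton 14. Dover has a majority.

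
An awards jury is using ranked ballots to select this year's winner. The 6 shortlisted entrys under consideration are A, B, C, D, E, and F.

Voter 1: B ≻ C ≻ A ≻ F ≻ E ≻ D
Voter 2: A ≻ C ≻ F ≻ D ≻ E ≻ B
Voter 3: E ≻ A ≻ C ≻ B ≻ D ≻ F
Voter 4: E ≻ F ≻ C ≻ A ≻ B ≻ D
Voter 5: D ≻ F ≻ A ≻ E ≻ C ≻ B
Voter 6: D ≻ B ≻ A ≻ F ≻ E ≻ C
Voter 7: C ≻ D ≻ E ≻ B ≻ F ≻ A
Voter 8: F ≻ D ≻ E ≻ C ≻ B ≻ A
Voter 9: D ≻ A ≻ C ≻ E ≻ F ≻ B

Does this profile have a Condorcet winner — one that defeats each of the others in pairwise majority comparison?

Head-to-head results (9 voters total):
A vs B: A wins 5–4.
A vs C: A wins 5–4.
A vs D: D wins 5–4.
A vs E: A wins 5–4.
A vs F: A wins 5–4.
B vs C: C wins 7–2.
B vs D: D wins 6–3.
B vs E: E wins 7–2.
B vs F: F wins 5–4.
C vs D: C wins 5–4.
C vs E: E wins 5–4.
C vs F: C wins 5–4.
D vs E: D wins 6–3.
D vs F: D wins 5–4.
E vs F: F wins 5–4.
No candidate beats all others: A beats C beats D beats A, a majority cycle.

No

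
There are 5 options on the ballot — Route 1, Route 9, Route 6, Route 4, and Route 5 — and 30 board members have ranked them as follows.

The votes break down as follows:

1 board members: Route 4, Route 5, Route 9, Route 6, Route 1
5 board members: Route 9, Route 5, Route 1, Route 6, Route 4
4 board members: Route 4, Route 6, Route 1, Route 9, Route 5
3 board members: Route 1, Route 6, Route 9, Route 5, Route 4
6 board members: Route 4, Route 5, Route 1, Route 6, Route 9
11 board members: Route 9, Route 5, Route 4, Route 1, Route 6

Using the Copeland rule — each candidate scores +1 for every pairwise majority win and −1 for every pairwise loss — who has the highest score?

Route 9

Pairwise results:
  Route 1 vs Route 9: Route 9 wins 17–13.
  Route 1 vs Route 6: Route 1 wins 25–5.
  Route 1 vs Route 4: Route 4 wins 22–8.
  Route 1 vs Route 5: Route 5 wins 23–7.
  Route 9 vs Route 6: Route 9 wins 17–13.
  Route 9 vs Route 4: Route 9 wins 19–11.
  Route 9 vs Route 5: Route 9 wins 23–7.
  Route 6 vs Route 4: Route 4 wins 22–8.
  Route 6 vs Route 5: Route 5 wins 23–7.
  Route 4 vs Route 5: Route 5 wins 19–11.
Copeland scores (wins − losses):
  Route 1: 1 − 3 = -2
  Route 9: 4 − 0 = 4
  Route 6: 0 − 4 = -4
  Route 4: 2 − 2 = 0
  Route 5: 3 − 1 = 2
Route 9 has the best Copeland score.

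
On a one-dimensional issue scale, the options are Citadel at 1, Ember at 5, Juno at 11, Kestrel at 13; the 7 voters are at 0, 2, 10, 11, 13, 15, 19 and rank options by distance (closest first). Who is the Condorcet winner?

With single-peaked preferences on a line, the Condorcet winner is the candidate closest to the median voter.
The median voter (position 11) is closest to Juno at 11.
Check: Juno vs Citadel — voters closer to Juno: 5 of 7.

Juno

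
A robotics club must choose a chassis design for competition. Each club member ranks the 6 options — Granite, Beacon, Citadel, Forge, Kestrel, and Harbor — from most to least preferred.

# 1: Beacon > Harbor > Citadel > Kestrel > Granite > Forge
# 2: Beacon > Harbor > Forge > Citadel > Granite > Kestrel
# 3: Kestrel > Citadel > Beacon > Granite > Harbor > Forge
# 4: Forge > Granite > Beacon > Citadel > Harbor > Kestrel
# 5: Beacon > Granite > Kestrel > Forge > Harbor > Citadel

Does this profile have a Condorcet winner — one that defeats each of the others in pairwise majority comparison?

Head-to-head results (5 voters total):
Granite vs Beacon: Beacon wins 4–1.
Granite vs Citadel: Citadel wins 3–2.
Granite vs Forge: Granite wins 3–2.
Granite vs Kestrel: Granite wins 3–2.
Granite vs Harbor: Granite wins 3–2.
Beacon vs Citadel: Beacon wins 4–1.
Beacon vs Forge: Beacon wins 4–1.
Beacon vs Kestrel: Beacon wins 4–1.
Beacon vs Harbor: Beacon wins 5–0.
Citadel vs Forge: Forge wins 3–2.
Citadel vs Kestrel: Citadel wins 3–2.
Citadel vs Harbor: Harbor wins 3–2.
Forge vs Kestrel: Kestrel wins 3–2.
Forge vs Harbor: Harbor wins 3–2.
Kestrel vs Harbor: Harbor wins 3–2.
Beacon beats each rival — Granite (4–1), Citadel (4–1), Forge (4–1), Kestrel (4–1), Harbor (5–0) — so Beacon is the Condorcet winner.

Yes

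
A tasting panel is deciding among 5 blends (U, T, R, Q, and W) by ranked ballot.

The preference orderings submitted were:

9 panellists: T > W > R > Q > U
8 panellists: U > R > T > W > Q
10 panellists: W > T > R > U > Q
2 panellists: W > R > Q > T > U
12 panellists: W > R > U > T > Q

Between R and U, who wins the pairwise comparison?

Ballots ranking R above U: 9+10+2+12 = 33.
Ballots ranking U above R: 8.
R wins the head-to-head, 33–8.

R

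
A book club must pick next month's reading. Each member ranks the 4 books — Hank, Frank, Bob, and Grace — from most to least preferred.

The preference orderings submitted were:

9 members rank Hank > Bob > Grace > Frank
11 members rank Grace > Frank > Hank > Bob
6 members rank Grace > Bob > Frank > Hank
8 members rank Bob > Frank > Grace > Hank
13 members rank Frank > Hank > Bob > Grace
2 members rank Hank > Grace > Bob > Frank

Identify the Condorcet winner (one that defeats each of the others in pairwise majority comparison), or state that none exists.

None — there is no Condorcet winner

Head-to-head results (49 voters total):
Hank vs Frank: Frank wins 38–11.
Hank vs Bob: Hank wins 35–14.
Hank vs Grace: Grace wins 25–24.
Frank vs Bob: Bob wins 25–24.
Frank vs Grace: Grace wins 28–21.
Bob vs Grace: Bob wins 30–19.
No candidate beats all others: Hank beats Bob beats Frank beats Hank, a majority cycle.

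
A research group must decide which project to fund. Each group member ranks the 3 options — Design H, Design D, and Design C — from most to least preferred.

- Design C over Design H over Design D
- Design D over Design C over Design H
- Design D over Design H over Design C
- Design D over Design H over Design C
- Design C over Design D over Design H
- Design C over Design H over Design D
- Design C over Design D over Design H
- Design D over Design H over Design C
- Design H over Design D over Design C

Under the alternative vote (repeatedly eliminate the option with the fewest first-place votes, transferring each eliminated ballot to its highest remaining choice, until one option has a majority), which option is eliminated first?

Design H

Round 1: Design D 4, Design C 4, Design H 1. Design H has the fewest and is eliminated.
Round 2: Design D 5, Design C 4. Design D has a majority.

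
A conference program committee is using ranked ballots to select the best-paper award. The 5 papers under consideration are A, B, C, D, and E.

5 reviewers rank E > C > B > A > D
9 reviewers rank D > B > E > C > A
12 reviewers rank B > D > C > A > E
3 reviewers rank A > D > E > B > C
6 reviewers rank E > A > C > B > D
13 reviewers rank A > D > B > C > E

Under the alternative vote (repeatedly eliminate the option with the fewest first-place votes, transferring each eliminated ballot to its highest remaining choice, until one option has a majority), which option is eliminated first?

Round 1: A 16, B 12, E 11, D 9, C 0. C has the fewest and is eliminated.
Round 2: A 16, B 12, E 11, D 9. D has the fewest and is eliminated.
Round 3: B 21, A 16, E 11. E has the fewest and is eliminated.
Round 4: B 26, A 22. B has a majority.

C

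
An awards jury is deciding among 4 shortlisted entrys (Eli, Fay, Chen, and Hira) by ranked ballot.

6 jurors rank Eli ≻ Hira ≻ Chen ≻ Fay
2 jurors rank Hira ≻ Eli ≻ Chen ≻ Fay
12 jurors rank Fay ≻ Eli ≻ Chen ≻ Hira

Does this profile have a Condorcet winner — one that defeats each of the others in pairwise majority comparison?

Yes

Head-to-head results (20 voters total):
Eli vs Fay: Fay wins 12–8.
Eli vs Chen: Eli wins 20–0.
Eli vs Hira: Eli wins 18–2.
Fay vs Chen: Fay wins 12–8.
Fay vs Hira: Fay wins 12–8.
Chen vs Hira: Chen wins 12–8.
Fay beats each rival — Eli (12–8), Chen (12–8), Hira (12–8) — so Fay is the Condorcet winner.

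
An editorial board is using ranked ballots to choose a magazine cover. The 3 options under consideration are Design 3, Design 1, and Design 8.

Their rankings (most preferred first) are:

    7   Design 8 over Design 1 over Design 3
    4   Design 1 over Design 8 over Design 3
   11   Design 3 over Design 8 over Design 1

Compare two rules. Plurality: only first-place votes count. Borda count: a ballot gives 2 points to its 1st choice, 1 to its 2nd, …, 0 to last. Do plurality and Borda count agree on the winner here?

Plurality first-place counts: Design 3 11, Design 1 4, Design 8 7 → Design 3.
Borda totals: Design 3 22, Design 1 15, Design 8 29 → Design 8.
The two rules disagree: plurality picks Design 3, Borda picks Design 8.

No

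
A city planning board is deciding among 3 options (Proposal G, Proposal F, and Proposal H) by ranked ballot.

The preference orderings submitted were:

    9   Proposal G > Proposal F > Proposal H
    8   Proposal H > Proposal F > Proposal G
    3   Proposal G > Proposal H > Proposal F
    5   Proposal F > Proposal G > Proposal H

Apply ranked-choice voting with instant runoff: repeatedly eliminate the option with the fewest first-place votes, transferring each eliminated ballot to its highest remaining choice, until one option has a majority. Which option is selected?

Proposal G

Round 1: Proposal G 12, Proposal H 8, Proposal F 5. Proposal F has the fewest and is eliminated.
Round 2: Proposal G 17, Proposal H 8. Proposal G has a majority.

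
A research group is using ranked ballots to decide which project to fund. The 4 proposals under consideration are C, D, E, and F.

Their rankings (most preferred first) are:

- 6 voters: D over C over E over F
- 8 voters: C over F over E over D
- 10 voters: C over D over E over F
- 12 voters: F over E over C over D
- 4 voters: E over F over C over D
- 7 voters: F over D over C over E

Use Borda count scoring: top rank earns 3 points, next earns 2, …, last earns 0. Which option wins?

C

Borda scores:
  C: 6·2 + 8·3 + 10·3 + 12·1 + 4·1 + 7·1 = 89
  D: 6·3 + 8·0 + 10·2 + 12·0 + 4·0 + 7·2 = 52
  E: 6·1 + 8·1 + 10·1 + 12·2 + 4·3 + 7·0 = 60
  F: 6·0 + 8·2 + 10·0 + 12·3 + 4·2 + 7·3 = 81
C has the highest total.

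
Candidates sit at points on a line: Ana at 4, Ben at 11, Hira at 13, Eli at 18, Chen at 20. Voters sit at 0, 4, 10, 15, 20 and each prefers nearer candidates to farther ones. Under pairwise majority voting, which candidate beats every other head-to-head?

Ben

With single-peaked preferences on a line, the Condorcet winner is the candidate closest to the median voter.
The median voter (position 10) is closest to Ben at 11.
Check: Ben vs Eli — voters closer to Ben: 3 of 5.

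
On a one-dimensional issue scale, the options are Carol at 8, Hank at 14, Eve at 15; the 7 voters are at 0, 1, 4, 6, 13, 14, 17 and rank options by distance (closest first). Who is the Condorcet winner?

With single-peaked preferences on a line, the Condorcet winner is the candidate closest to the median voter.
The median voter (position 6) is closest to Carol at 8.
Check: Carol vs Hank — voters closer to Carol: 4 of 7.

Carol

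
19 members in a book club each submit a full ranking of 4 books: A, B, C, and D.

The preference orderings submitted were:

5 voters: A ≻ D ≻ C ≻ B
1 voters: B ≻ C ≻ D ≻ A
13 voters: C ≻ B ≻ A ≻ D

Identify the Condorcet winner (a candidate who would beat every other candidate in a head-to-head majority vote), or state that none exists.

Head-to-head results (19 voters total):
A vs B: B wins 14–5.
A vs C: C wins 14–5.
A vs D: A wins 18–1.
B vs C: C wins 18–1.
B vs D: B wins 14–5.
C vs D: C wins 14–5.
C beats each rival — A (14–5), B (18–1), D (14–5) — so C is the Condorcet winner.

C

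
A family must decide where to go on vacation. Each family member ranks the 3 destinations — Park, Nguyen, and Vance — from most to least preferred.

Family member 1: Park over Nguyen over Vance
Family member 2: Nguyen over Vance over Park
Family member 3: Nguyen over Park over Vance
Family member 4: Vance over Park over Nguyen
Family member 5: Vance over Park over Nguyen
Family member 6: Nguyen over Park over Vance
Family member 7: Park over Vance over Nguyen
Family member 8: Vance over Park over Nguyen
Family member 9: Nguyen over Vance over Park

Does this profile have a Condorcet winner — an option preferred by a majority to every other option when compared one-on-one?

Head-to-head results (9 voters total):
Park vs Nguyen: Park wins 5–4.
Park vs Vance: Vance wins 5–4.
Nguyen vs Vance: Nguyen wins 5–4.
No candidate beats all others: Park beats Nguyen beats Vance beats Park, a majority cycle.

No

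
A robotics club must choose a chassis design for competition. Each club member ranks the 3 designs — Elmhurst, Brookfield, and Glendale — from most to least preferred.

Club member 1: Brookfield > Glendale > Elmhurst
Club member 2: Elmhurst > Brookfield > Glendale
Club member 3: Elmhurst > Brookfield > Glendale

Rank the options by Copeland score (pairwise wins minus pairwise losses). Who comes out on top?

Elmhurst

Pairwise results:
  Elmhurst vs Brookfield: Elmhurst wins 2–1.
  Elmhurst vs Glendale: Elmhurst wins 2–1.
  Brookfield vs Glendale: Brookfield wins 3–0.
Copeland scores (wins − losses):
  Elmhurst: 2 − 0 = 2
  Brookfield: 1 − 1 = 0
  Glendale: 0 − 2 = -2
Elmhurst has the best Copeland score.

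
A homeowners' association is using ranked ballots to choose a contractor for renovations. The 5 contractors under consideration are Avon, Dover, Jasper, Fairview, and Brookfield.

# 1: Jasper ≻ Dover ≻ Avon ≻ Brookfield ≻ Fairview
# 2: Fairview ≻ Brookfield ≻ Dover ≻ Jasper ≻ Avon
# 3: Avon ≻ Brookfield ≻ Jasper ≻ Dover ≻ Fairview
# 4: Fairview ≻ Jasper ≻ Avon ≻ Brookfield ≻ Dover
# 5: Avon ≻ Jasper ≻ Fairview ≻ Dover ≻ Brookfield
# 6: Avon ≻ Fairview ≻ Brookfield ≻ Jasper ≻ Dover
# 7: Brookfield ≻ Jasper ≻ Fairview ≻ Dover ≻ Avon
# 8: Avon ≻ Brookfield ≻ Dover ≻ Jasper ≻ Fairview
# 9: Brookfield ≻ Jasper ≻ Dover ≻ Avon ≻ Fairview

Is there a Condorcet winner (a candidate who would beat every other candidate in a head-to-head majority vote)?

Head-to-head results (9 voters total):
Avon vs Dover: Avon wins 5–4.
Avon vs Jasper: Jasper wins 5–4.
Avon vs Fairview: Avon wins 6–3.
Avon vs Brookfield: Avon wins 6–3.
Dover vs Jasper: Jasper wins 7–2.
Dover vs Fairview: Fairview wins 5–4.
Dover vs Brookfield: Brookfield wins 7–2.
Jasper vs Fairview: Jasper wins 6–3.
Jasper vs Brookfield: Brookfield wins 6–3.
Fairview vs Brookfield: Brookfield wins 5–4.
No candidate beats all others: Avon beats Brookfield beats Jasper beats Avon, a majority cycle.

No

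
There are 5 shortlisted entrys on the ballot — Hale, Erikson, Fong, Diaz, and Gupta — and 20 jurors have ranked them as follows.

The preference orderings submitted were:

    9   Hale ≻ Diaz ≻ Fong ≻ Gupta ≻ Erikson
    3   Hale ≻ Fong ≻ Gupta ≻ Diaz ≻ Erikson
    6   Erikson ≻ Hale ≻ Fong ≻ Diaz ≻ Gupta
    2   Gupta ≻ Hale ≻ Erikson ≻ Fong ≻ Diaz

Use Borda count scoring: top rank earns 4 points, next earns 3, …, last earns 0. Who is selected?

Hale

Borda scores:
  Hale: 9·4 + 3·4 + 6·3 + 2·3 = 72
  Erikson: 9·0 + 3·0 + 6·4 + 2·2 = 28
  Fong: 9·2 + 3·3 + 6·2 + 2·1 = 41
  Diaz: 9·3 + 3·1 + 6·1 + 2·0 = 36
  Gupta: 9·1 + 3·2 + 6·0 + 2·4 = 23
Hale has the highest total.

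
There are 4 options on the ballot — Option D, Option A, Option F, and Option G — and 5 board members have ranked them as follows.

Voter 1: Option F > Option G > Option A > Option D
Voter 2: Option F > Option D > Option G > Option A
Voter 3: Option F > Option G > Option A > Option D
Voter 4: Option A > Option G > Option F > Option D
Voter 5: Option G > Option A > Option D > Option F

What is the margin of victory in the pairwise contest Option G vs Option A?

Ballots ranking Option G above Option A: 4.
Ballots ranking Option A above Option G: 1.
Option G wins 4–1, a margin of 3.

3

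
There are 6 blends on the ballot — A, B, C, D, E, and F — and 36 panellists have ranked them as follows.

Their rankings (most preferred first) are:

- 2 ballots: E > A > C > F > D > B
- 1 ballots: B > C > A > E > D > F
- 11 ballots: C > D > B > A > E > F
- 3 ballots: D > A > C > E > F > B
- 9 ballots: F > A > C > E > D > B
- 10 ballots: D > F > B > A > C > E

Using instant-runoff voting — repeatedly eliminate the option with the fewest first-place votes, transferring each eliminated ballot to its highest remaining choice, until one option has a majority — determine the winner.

Round 1: D 13, C 11, F 9, E 2, B 1, A 0. A has the fewest and is eliminated.
Round 2: D 13, C 11, F 9, E 2, B 1. B has the fewest and is eliminated.
Round 3: D 13, C 12, F 9, E 2. E has the fewest and is eliminated.
Round 4: C 14, D 13, F 9. F has the fewest and is eliminated.
Round 5: C 23, D 13. C has a majority.

C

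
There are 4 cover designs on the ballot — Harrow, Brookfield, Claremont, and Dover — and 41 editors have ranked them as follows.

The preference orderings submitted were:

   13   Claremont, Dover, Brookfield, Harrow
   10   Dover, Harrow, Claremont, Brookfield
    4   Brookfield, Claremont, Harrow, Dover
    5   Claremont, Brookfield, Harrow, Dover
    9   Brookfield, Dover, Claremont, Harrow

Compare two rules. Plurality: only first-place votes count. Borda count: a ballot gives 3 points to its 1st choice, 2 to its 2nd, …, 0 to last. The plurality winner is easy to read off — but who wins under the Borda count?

Claremont

Plurality first-place counts: Harrow 0, Brookfield 13, Claremont 18, Dover 10 → Claremont.
Borda totals: Harrow 29, Brookfield 62, Claremont 81, Dover 74 → Claremont.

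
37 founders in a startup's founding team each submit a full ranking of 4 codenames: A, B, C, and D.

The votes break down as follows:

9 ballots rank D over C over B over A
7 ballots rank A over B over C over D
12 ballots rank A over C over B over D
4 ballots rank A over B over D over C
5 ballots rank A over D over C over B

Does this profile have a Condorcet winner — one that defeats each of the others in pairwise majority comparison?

Head-to-head results (37 voters total):
A vs B: A wins 28–9.
A vs C: A wins 28–9.
A vs D: A wins 28–9.
B vs C: C wins 26–11.
B vs D: B wins 23–14.
C vs D: C wins 19–18.
A beats each rival — B (28–9), C (28–9), D (28–9) — so A is the Condorcet winner.

Yes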